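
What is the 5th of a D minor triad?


Step by step:
Minor triad = root + minor 3rd (3 semitones) + perfect 5th (7 semitones)
A triad on D stacks thirds, so the chord tones use letter names D-F-A
Root: D
Minor 3rd above D: F
Perfect 5th above D: A
The 5th = A


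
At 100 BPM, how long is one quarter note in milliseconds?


Step by step:
One quarter-note beat = 60000 / BPM = 60000 / 100 ms
Duration = 60000 / 100
= 600.0 ms


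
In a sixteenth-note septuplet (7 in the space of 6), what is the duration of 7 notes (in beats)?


Working:
Septuplet: 7 notes occupy the space of 6 sixteenth notes
Space = 6 × 1/4 = 3/2 beats
Each septuplet note = 3/2 / 7 = 3/14 beats
7 notes = 7 × 3/14 = 3/2
= 3/2 beats


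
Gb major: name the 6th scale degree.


Major scale pattern: W-W-H-W-W-W-H (2-2-1-2-2-2-1 semitones)
Starting from Gb:
  Gb + 2 semitones → Ab
  Ab + 2 semitones → Bb
  Bb + 1 semitone → Cb
  Cb + 2 semitones → Db
  Db + 2 semitones → Eb
  Eb + 2 semitones → F
  F + 1 semitone → Gb
Scale: Gb Ab Bb Cb Db Eb F
Degree 6 = Eb


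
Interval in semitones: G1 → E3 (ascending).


Absolute semitone position = octave×12 + chromatic position
G1: 1×12 + 7 = 19
E3: 3×12 + 4 = 40
Difference = 40 - 19 = 21
= 21 semitones


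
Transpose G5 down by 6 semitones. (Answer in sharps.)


G5: chromatic position 7 in octave 5 → absolute = 5×12 + 7 = 67
Transpose down 6: 67 - 6 = 61
61 = 5×12 + 1 → C# in octave 5
Result = C#5


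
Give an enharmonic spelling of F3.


Reasoning:
Enharmonic notes sound the same pitch but are spelled with different letter names
F and Gbb name the same pitch class
= Gbb3


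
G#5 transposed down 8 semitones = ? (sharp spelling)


Reasoning:
G#5: chromatic position 8 in octave 5 → absolute = 5×12 + 8 = 68
Transpose down 8: 68 - 8 = 60
60 = 5×12 + 0 → C in octave 5
Result = C5


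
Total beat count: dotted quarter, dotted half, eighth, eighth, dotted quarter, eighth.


Working:
Beat values:
  dotted quarter = 1.5 beats
  dotted half = 3 beats
  eighth = 0.5 beats
  eighth = 0.5 beats
  dotted quarter = 1.5 beats
  eighth = 0.5 beats
Sum = 1.5 + 3 + 0.5 + 0.5 + 1.5 + 0.5
= 7.5 beats


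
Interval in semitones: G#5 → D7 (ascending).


Solution.
Absolute semitone position = octave×12 + chromatic position
G#5: 5×12 + 8 = 68
D7: 7×12 + 2 = 86
Difference = 86 - 68 = 18
= 18 semitones


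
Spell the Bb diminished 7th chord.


Working:
Diminished 7th chord = root + minor 3rd + diminished 5th + diminished 7th
Seventh chords stack in thirds, so the letter names are B-D-F-A
Root: Bb
Minor 3rd above Bb: Db
Diminished 5th above Bb: Fb
Diminished 7th above Bb: Abb
Chord = Bb Db Fb Abb


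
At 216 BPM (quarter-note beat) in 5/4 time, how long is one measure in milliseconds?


Let's work it out.
Quarter-note beat duration = 60000 / 216 ms
Beats per measure (5/4) = 5
One measure = 5 × 60000 / 216 = 300000 / 216 ms
= 1388.9 ms


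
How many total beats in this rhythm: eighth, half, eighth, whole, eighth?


Working:
Beat values:
  eighth = 0.5 beats
  half = 2 beats
  eighth = 0.5 beats
  whole = 4 beats
  eighth = 0.5 beats
Sum = 0.5 + 2 + 0.5 + 4 + 0.5
= 7.5 beats


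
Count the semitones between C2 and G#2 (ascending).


Absolute semitone position = octave×12 + chromatic position
C2: 2×12 + 0 = 24
G#2: 2×12 + 8 = 32
Difference = 32 - 24 = 8
= 8 semitones


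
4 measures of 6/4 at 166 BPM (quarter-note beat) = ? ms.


Quarter-note beat duration = 60000 / 166 ms
Beats per measure (6/4) = 6
One measure = 6 × 60000 / 166 = 360000 / 166 ms
4 measures = 4 × 360000 / 166 = 1440000 / 166
= 8674.7 ms


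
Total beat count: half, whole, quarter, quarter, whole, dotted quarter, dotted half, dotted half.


Working:
Beat values:
  half = 2 beats
  whole = 4 beats
  quarter = 1 beat
  quarter = 1 beat
  whole = 4 beats
  dotted quarter = 1.5 beats
  dotted half = 3 beats
  dotted half = 3 beats
Sum = 2 + 4 + 1 + 1 + 4 + 1.5 + 3 + 3
= 19.5 beats


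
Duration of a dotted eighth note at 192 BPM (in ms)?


Let's work it out.
One quarter-note beat = 60000 / BPM = 60000 / 192 ms
Dotted eighth note = 3/4 × quarter note
Duration = 3/4 × 60000 / 192 = 45000 / 192
= 234.4 ms


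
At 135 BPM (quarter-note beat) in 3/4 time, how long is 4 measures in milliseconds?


Reasoning:
Quarter-note beat duration = 60000 / 135 ms
Beats per measure (3/4) = 3
One measure = 3 × 60000 / 135 = 180000 / 135 ms
4 measures = 4 × 180000 / 135 = 720000 / 135
= 5333.3 ms


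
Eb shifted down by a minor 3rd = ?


Solution.
minor 3rd: 3 letter names, 3 semitones
Letter: E - 2 → C
Pitch: Eb - 3 semitones, spelled as a C → C
= C


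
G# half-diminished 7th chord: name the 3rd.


Half-diminished 7th chord = root + minor 3rd + diminished 5th + minor 7th
Seventh chords stack in thirds, so the letter names are G-B-D-F
Root: G#
Minor 3rd above G#: B
Diminished 5th above G#: D
Minor 7th above G#: F#
The 3rd = B


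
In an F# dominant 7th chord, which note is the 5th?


Reasoning:
Dominant 7th chord = root + major 3rd + perfect 5th + minor 7th
Seventh chords stack in thirds, so the letter names are F-A-C-E
Root: F#
Major 3rd above F#: A#
Perfect 5th above F#: C#
Minor 7th above F#: E
The 5th = C#


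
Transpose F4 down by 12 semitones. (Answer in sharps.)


Step by step:
F4: chromatic position 5 in octave 4 → absolute = 4×12 + 5 = 53
Transpose down 12: 53 - 12 = 41
41 = 3×12 + 5 → F in octave 3
Result = F3


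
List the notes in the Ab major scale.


Step by step:
Major scale pattern: W-W-H-W-W-W-H (2-2-1-2-2-2-1 semitones)
Starting from Ab:
  Ab + 2 semitones → Bb
  Bb + 2 semitones → C
  C + 1 semitone → Db
  Db + 2 semitones → Eb
  Eb + 2 semitones → F
  F + 2 semitones → G
  G + 1 semitone → Ab
Scale = Ab Bb C Db Eb F G


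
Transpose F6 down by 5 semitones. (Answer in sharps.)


Step by step:
F6: chromatic position 5 in octave 6 → absolute = 6×12 + 5 = 77
Transpose down 5: 77 - 5 = 72
72 = 6×12 + 0 → C in octave 6
Result = C6


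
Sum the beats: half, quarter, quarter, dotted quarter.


Beat values:
  half = 2 beats
  quarter = 1 beat
  quarter = 1 beat
  dotted quarter = 1.5 beats
Sum = 2 + 1 + 1 + 1.5
= 5.5 beats


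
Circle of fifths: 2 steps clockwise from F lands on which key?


Each clockwise step on the circle of fifths moves up a perfect 5th
From F: F → C → G
= G


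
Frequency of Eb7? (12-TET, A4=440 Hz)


f = 440 × 2^(n/12) where n = semitones from A4
Eb7: 30 semitones from A4
f = 440 × 2^(30/12)
f = 2489.02 Hz


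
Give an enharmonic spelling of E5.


Enharmonic notes sound the same pitch but are spelled with different letter names
E and D## name the same pitch class
= D##5


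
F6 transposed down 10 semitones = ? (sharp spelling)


Reasoning:
F6: chromatic position 5 in octave 6 → absolute = 6×12 + 5 = 77
Transpose down 10: 77 - 10 = 67
67 = 5×12 + 7 → G in octave 5
Result = G5


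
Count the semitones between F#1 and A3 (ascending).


Step by step:
Absolute semitone position = octave×12 + chromatic position
F#1: 1×12 + 6 = 18
A3: 3×12 + 9 = 45
Difference = 45 - 18 = 27
= 27 semitones


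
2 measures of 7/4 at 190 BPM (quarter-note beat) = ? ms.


Quarter-note beat duration = 60000 / 190 ms
Beats per measure (7/4) = 7
One measure = 7 × 60000 / 190 = 420000 / 190 ms
2 measures = 2 × 420000 / 190 = 840000 / 190
= 4421.1 ms


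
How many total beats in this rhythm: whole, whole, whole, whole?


Working:
Beat values:
  whole = 4 beats
  whole = 4 beats
  whole = 4 beats
  whole = 4 beats
Sum = 4 + 4 + 4 + 4
= 16 beats


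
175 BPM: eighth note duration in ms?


One quarter-note beat = 60000 / BPM = 60000 / 175 ms
Eighth note = 1/2 × quarter note
Duration = 1/2 × 60000 / 175 = 30000 / 175
= 171.4 ms


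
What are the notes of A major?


Major scale pattern: W-W-H-W-W-W-H (2-2-1-2-2-2-1 semitones)
Starting from A:
  A + 2 semitones → B
  B + 2 semitones → C#
  C# + 1 semitone → D
  D + 2 semitones → E
  E + 2 semitones → F#
  F# + 2 semitones → G#
  G# + 1 semitone → A
Scale = A B C# D E F# G#


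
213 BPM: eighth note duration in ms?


Let's work it out.
One quarter-note beat = 60000 / BPM = 60000 / 213 ms
Eighth note = 1/2 × quarter note
Duration = 1/2 × 60000 / 213 = 30000 / 213
= 140.8 ms


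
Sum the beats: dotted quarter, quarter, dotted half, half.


Beat values:
  dotted quarter = 1.5 beats
  quarter = 1 beat
  dotted half = 3 beats
  half = 2 beats
Sum = 1.5 + 1 + 3 + 2
= 7.5 beats


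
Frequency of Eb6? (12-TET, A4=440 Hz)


Let's work it out.
f = 440 × 2^(n/12) where n = semitones from A4
Eb6: 18 semitones from A4
f = 440 × 2^(18/12)
f = 1244.51 Hz


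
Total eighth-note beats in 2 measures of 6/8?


Working:
Time signature 6/8: the bottom number 8 means the eighth note gets one count
The top number 6 means 6 eighth-note beats per measure
Total = 6 × 2 measures
= 12 eighth-note beats


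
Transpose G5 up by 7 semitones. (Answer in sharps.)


Step by step:
G5: chromatic position 7 in octave 5 → absolute = 5×12 + 7 = 67
Transpose up 7: 67 + 7 = 74
74 = 6×12 + 2 → D in octave 6
Result = D6


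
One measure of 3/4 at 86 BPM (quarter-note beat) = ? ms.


Reasoning:
Quarter-note beat duration = 60000 / 86 ms
Beats per measure (3/4) = 3
One measure = 3 × 60000 / 86 = 180000 / 86 ms
= 2093.0 ms


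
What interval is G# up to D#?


Step by step:
Letter names: G → D spans 5 letter names → a 5th
Semitones: G# → D# = 7 half-steps
A 5th of 7 semitones is a perfect 5th
= perfect 5th


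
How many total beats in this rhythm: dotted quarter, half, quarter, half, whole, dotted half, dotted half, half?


Working:
Beat values:
  dotted quarter = 1.5 beats
  half = 2 beats
  quarter = 1 beat
  half = 2 beats
  whole = 4 beats
  dotted half = 3 beats
  dotted half = 3 beats
  half = 2 beats
Sum = 1.5 + 2 + 1 + 2 + 4 + 3 + 3 + 2
= 18.5 beats


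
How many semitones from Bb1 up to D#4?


Reasoning:
Absolute semitone position = octave×12 + chromatic position
Bb1: 1×12 + 10 = 22
D#4: 4×12 + 3 = 51
Difference = 51 - 22 = 29
= 29 semitones


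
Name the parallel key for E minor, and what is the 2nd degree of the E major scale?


Reasoning:
Parallel keys share the same tonic but differ in mode
E minor → parallel is E major
E major scale: E F# G# A B C# D#
= E major; 2nd degree = F#


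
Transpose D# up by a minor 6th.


minor 6th: 6 letter names, 8 semitones
Letter: D + 5 → B
Pitch: D# + 8 semitones, spelled as a B → B
= B


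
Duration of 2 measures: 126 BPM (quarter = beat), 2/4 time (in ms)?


Let's work it out.
Quarter-note beat duration = 60000 / 126 ms
Beats per measure (2/4) = 2
One measure = 2 × 60000 / 126 = 120000 / 126 ms
2 measures = 2 × 120000 / 126 = 240000 / 126
= 1904.8 ms


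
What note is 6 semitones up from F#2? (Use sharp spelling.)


Let's work it out.
F#2: chromatic position 6 in octave 2 → absolute = 2×12 + 6 = 30
Transpose up 6: 30 + 6 = 36
36 = 3×12 + 0 → C in octave 3
Result = C3


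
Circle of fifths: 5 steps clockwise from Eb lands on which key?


Each clockwise step on the circle of fifths moves up a perfect 5th
From Eb: Eb → Bb → F → C → G → D
= D


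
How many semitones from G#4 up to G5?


Reasoning:
Absolute semitone position = octave×12 + chromatic position
G#4: 4×12 + 8 = 56
G5: 5×12 + 7 = 67
Difference = 67 - 56 = 11
= 11 semitones


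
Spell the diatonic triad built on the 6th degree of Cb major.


Working:
Cb major scale: Cb Db Eb Fb Gb Ab Bb
Diatonic triad on degree 6 stacks scale notes 6, 1, 3: Ab Cb Eb
Ab→Cb = 3 semitones; Ab→Eb = 7 semitones → minor triad
= Ab Cb Eb (minor)


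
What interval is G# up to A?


Reasoning:
Letter names: G → A spans 2 letter names → a 2nd
Semitones: G# → A = 1 half-step
A 2nd of 1 semitone is a minor 2nd
= minor 2nd


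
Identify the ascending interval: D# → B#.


Letter names: D → B spans 6 letter names → a 6th
Semitones: D# → B# = 9 half-steps
A 6th of 9 semitones is a major 6th
= major 6th


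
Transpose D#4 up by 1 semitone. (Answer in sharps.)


Reasoning:
D#4: chromatic position 3 in octave 4 → absolute = 4×12 + 3 = 51
Transpose up 1: 51 + 1 = 52
52 = 4×12 + 4 → E in octave 4
Result = E4


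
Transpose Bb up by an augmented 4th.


augmented 4th: 4 letter names, 6 semitones
Letter: B + 3 → E
Pitch: Bb + 6 semitones, spelled as an E → E
= E


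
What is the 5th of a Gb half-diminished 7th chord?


Solution.
Half-diminished 7th chord = root + minor 3rd + diminished 5th + minor 7th
Seventh chords stack in thirds, so the letter names are G-B-D-F
Root: Gb
Minor 3rd above Gb: Bbb
Diminished 5th above Gb: Dbb
Minor 7th above Gb: Fb
The 5th = Dbb


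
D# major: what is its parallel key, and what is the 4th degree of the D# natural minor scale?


Parallel keys share the same tonic but differ in mode
D# major → parallel is D# minor
D# natural minor scale: D# E# F# G# A# B C#
= D# minor; 4th degree = G#


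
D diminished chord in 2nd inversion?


Root position: D F Ab
2nd inversion: move root and 3rd up an octave
Bass note: Ab
Notes (bottom to top) = Ab D F


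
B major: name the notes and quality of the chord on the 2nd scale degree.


Step by step:
B major scale: B C# D# E F# G# A#
Diatonic triad on degree 2 stacks scale notes 2, 4, 6: C# E G#
C#→E = 3 semitones; C#→G# = 7 semitones → minor triad
= C# E G# (minor)


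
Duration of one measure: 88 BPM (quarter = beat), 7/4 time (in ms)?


Solution.
Quarter-note beat duration = 60000 / 88 ms
Beats per measure (7/4) = 7
One measure = 7 × 60000 / 88 = 420000 / 88 ms
= 4772.7 ms


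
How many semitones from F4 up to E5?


Let's work it out.
Absolute semitone position = octave×12 + chromatic position
F4: 4×12 + 5 = 53
E5: 5×12 + 4 = 64
Difference = 64 - 53 = 11
= 11 semitones


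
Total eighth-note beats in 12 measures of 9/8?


Solution.
Time signature 9/8: the bottom number 8 means the eighth note gets one count
The top number 9 means 9 eighth-note beats per measure
Total = 9 × 12 measures
= 108 eighth-note beats


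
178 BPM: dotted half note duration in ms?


Working:
One quarter-note beat = 60000 / BPM = 60000 / 178 ms
Dotted half note = 3 × quarter note
Duration = 3 × 60000 / 178 = 180000 / 178
= 1011.2 ms


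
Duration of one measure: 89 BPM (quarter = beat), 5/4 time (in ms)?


Quarter-note beat duration = 60000 / 89 ms
Beats per measure (5/4) = 5
One measure = 5 × 60000 / 89 = 300000 / 89 ms
= 3370.8 ms


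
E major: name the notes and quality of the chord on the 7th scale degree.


Reasoning:
E major scale: E F# G# A B C# D#
Diatonic triad on degree 7 stacks scale notes 7, 2, 4: D# F# A
D#→F# = 3 semitones; D#→A = 6 semitones → diminished triad
= D# F# A (diminished)


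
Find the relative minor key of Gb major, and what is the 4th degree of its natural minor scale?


Step by step:
The relative minor shares the major's key signature and starts on its 6th degree
6th degree = a major 6th above the tonic; a major 6th above Gb is Eb
→ relative minor of Gb major is Eb minor
Eb natural minor scale: Eb F Gb Ab Bb Cb Db
= Eb minor; 4th degree = Ab


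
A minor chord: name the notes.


Solution.
Minor triad = root + minor 3rd (3 semitones) + perfect 5th (7 semitones)
A triad on A stacks thirds, so the chord tones use letter names A-C-E
Root: A
Minor 3rd above A: C
Perfect 5th above A: E
Chord = A C E


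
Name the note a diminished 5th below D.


Reasoning:
A 5th spans 5 letter names, so from D we land on G
A diminished 5th = 6 semitones below D
Spell G at that pitch: G#
= G#


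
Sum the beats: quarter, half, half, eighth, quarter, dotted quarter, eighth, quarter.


Reasoning:
Beat values:
  quarter = 1 beat
  half = 2 beats
  half = 2 beats
  eighth = 0.5 beats
  quarter = 1 beat
  dotted quarter = 1.5 beats
  eighth = 0.5 beats
  quarter = 1 beat
Sum = 1 + 2 + 2 + 0.5 + 1 + 1.5 + 0.5 + 1
= 9.5 beats


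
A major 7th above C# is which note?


A 7th spans 7 letter names, so from C we land on B
A major 7th = 11 semitones above C#
Spell B at that pitch: B#
= B#


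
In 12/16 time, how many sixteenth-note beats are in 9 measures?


Let's work it out.
Time signature 12/16: the bottom number 16 means the sixteenth note gets one count
The top number 12 means 12 sixteenth-note beats per measure
Total = 12 × 9 measures
= 108 sixteenth-note beats


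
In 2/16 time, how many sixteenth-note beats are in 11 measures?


Time signature 2/16: the bottom number 16 means the sixteenth note gets one count
The top number 2 means 2 sixteenth-note beats per measure
Total = 2 × 11 measures
= 22 sixteenth-note beats


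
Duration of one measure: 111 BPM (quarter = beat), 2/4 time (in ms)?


Working:
Quarter-note beat duration = 60000 / 111 ms
Beats per measure (2/4) = 2
One measure = 2 × 60000 / 111 = 120000 / 111 ms
= 1081.1 ms


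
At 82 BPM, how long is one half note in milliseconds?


Reasoning:
One quarter-note beat = 60000 / BPM = 60000 / 82 ms
Half note = 2 × quarter note
Duration = 2 × 60000 / 82 = 120000 / 82
= 1463.4 ms


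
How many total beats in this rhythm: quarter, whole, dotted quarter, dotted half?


Reasoning:
Beat values:
  quarter = 1 beat
  whole = 4 beats
  dotted quarter = 1.5 beats
  dotted half = 3 beats
Sum = 1 + 4 + 1.5 + 3
= 9.5 beats


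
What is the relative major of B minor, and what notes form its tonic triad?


Step by step:
The relative major shares the key signature and is a minor 3rd above the minor tonic
A minor 3rd above B is D
→ relative major of B minor is D major
Tonic triad of D major = root + major 3rd + perfect 5th = D F# A
= D major; triad = D F# A


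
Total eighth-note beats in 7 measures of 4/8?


Time signature 4/8: the bottom number 8 means the eighth note gets one count
The top number 4 means 4 eighth-note beats per measure
Total = 4 × 7 measures
= 28 eighth-note beats


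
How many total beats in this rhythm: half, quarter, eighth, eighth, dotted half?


Step by step:
Beat values:
  half = 2 beats
  quarter = 1 beat
  eighth = 0.5 beats
  eighth = 0.5 beats
  dotted half = 3 beats
Sum = 2 + 1 + 0.5 + 0.5 + 3
= 7 beats


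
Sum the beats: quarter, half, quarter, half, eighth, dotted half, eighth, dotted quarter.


Reasoning:
Beat values:
  quarter = 1 beat
  half = 2 beats
  quarter = 1 beat
  half = 2 beats
  eighth = 0.5 beats
  dotted half = 3 beats
  eighth = 0.5 beats
  dotted quarter = 1.5 beats
Sum = 1 + 2 + 1 + 2 + 0.5 + 3 + 0.5 + 1.5
= 11.5 beats


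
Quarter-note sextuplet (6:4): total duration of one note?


Reasoning:
Sextuplet: 6 notes occupy the space of 4 quarter notes
Space = 4 × 1 = 4 beats
Each sextuplet note = 4 / 6 = 2/3 beats
= 2/3 beats


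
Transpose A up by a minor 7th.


Working:
minor 7th: 7 letter names, 10 semitones
Letter: A + 6 → G
Pitch: A + 10 semitones, spelled as a G → G
= G


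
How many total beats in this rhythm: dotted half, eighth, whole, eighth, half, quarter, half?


Step by step:
Beat values:
  dotted half = 3 beats
  eighth = 0.5 beats
  whole = 4 beats
  eighth = 0.5 beats
  half = 2 beats
  quarter = 1 beat
  half = 2 beats
Sum = 3 + 0.5 + 4 + 0.5 + 2 + 1 + 2
= 13 beats


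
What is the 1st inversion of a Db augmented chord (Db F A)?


Reasoning:
Root position: Db F A
1st inversion: move root up an octave
Bass note: F
Notes (bottom to top) = F A Db


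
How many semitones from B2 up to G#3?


Solution.
Absolute semitone position = octave×12 + chromatic position
B2: 2×12 + 11 = 35
G#3: 3×12 + 8 = 44
Difference = 44 - 35 = 9
= 9 semitones


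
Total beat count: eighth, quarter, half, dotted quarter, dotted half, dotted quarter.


Solution.
Beat values:
  eighth = 0.5 beats
  quarter = 1 beat
  half = 2 beats
  dotted quarter = 1.5 beats
  dotted half = 3 beats
  dotted quarter = 1.5 beats
Sum = 0.5 + 1 + 2 + 1.5 + 3 + 1.5
= 9.5 beats


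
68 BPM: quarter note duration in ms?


Step by step:
One quarter-note beat = 60000 / BPM = 60000 / 68 ms
Duration = 60000 / 68
= 882.4 ms


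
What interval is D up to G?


Reasoning:
Letter names: D → G spans 4 letter names → a 4th
Semitones: D → G = 5 half-steps
A 4th of 5 semitones is a perfect 4th
= perfect 4th


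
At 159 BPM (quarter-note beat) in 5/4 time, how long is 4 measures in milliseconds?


Solution.
Quarter-note beat duration = 60000 / 159 ms
Beats per measure (5/4) = 5
One measure = 5 × 60000 / 159 = 300000 / 159 ms
4 measures = 4 × 300000 / 159 = 1200000 / 159
= 7547.2 ms


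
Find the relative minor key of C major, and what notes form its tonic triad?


Let's work it out.
The relative minor shares the major's key signature and starts on its 6th degree
6th degree = a major 6th above the tonic; a major 6th above C is A
→ relative minor of C major is A minor
Tonic triad of A minor = root + minor 3rd + perfect 5th = A C E
= A minor; triad = A C E


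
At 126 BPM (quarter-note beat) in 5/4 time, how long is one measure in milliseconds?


Quarter-note beat duration = 60000 / 126 ms
Beats per measure (5/4) = 5
One measure = 5 × 60000 / 126 = 300000 / 126 ms
= 2381.0 ms


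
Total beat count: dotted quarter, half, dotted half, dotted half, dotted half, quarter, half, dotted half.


Beat values:
  dotted quarter = 1.5 beats
  half = 2 beats
  dotted half = 3 beats
  dotted half = 3 beats
  dotted half = 3 beats
  quarter = 1 beat
  half = 2 beats
  dotted half = 3 beats
Sum = 1.5 + 2 + 3 + 3 + 3 + 1 + 2 + 3
= 18.5 beats


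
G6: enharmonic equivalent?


Working:
Enharmonic notes sound the same pitch but are spelled with different letter names
G and Abb name the same pitch class
= Abb6


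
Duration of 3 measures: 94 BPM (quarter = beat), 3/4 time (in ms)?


Let's work it out.
Quarter-note beat duration = 60000 / 94 ms
Beats per measure (3/4) = 3
One measure = 3 × 60000 / 94 = 180000 / 94 ms
3 measures = 3 × 180000 / 94 = 540000 / 94
= 5744.7 ms


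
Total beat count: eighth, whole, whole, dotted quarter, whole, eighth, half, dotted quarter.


Let's work it out.
Beat values:
  eighth = 0.5 beats
  whole = 4 beats
  whole = 4 beats
  dotted quarter = 1.5 beats
  whole = 4 beats
  eighth = 0.5 beats
  half = 2 beats
  dotted quarter = 1.5 beats
Sum = 0.5 + 4 + 4 + 1.5 + 4 + 0.5 + 2 + 1.5
= 18 beats


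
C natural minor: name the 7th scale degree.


Natural minor scale pattern: W-H-W-W-H-W-W (2-1-2-2-1-2-2 semitones)
Starting from C:
  C + 2 semitones → D
  D + 1 semitone → Eb
  Eb + 2 semitones → F
  F + 2 semitones → G
  G + 1 semitone → Ab
  Ab + 2 semitones → Bb
  Bb + 2 semitones → C
Scale: C D Eb F G Ab Bb
Degree 7 = Bb


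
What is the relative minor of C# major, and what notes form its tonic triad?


The relative minor shares the major's key signature and starts on its 6th degree
6th degree = a major 6th above the tonic; a major 6th above C# is A#
→ relative minor of C# major is A# minor
Tonic triad of A# minor = root + minor 3rd + perfect 5th = A# C# E#
= A# minor; triad = A# C# E#


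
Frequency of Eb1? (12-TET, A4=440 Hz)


Reasoning:
f = 440 × 2^(n/12) where n = semitones from A4
Eb1: -42 semitones from A4
f = 440 × 2^(-42/12)
f = 38.89 Hz


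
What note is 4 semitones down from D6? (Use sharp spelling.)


Let's work it out.
D6: chromatic position 2 in octave 6 → absolute = 6×12 + 2 = 74
Transpose down 4: 74 - 4 = 70
70 = 5×12 + 10 → A# in octave 5
Result = A#5


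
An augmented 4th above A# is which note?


Reasoning:
A 4th spans 4 letter names, so from A we land on D
An augmented 4th = 6 semitones above A#
Spell D at that pitch: D##
= D##


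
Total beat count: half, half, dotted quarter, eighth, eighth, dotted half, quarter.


Beat values:
  half = 2 beats
  half = 2 beats
  dotted quarter = 1.5 beats
  eighth = 0.5 beats
  eighth = 0.5 beats
  dotted half = 3 beats
  quarter = 1 beat
Sum = 2 + 2 + 1.5 + 0.5 + 0.5 + 3 + 1
= 10.5 beats


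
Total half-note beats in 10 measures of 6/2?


Working:
Time signature 6/2: the bottom number 2 means the half note gets one count
The top number 6 means 6 half-note beats per measure
Total = 6 × 10 measures
= 60 half-note beats


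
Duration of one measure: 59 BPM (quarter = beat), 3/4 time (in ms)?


Working:
Quarter-note beat duration = 60000 / 59 ms
Beats per measure (3/4) = 3
One measure = 3 × 60000 / 59 = 180000 / 59 ms
= 3050.8 ms


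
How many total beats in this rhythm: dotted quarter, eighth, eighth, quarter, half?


Beat values:
  dotted quarter = 1.5 beats
  eighth = 0.5 beats
  eighth = 0.5 beats
  quarter = 1 beat
  half = 2 beats
Sum = 1.5 + 0.5 + 0.5 + 1 + 2
= 5.5 beats


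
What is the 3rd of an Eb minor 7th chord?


Minor 7th chord = root + minor 3rd + perfect 5th + minor 7th
Seventh chords stack in thirds, so the letter names are E-G-B-D
Root: Eb
Minor 3rd above Eb: Gb
Perfect 5th above Eb: Bb
Minor 7th above Eb: Db
The 3rd = Gb


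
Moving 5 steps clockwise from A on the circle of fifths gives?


Each clockwise step on the circle of fifths moves up a perfect 5th
From A: A → E → B → F#/Gb → Db → Ab
= Ab


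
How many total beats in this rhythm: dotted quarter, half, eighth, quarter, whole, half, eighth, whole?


Beat values:
  dotted quarter = 1.5 beats
  half = 2 beats
  eighth = 0.5 beats
  quarter = 1 beat
  whole = 4 beats
  half = 2 beats
  eighth = 0.5 beats
  whole = 4 beats
Sum = 1.5 + 2 + 0.5 + 1 + 4 + 2 + 0.5 + 4
= 15.5 beats


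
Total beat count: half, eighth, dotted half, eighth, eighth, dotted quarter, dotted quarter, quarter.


Reasoning:
Beat values:
  half = 2 beats
  eighth = 0.5 beats
  dotted half = 3 beats
  eighth = 0.5 beats
  eighth = 0.5 beats
  dotted quarter = 1.5 beats
  dotted quarter = 1.5 beats
  quarter = 1 beat
Sum = 2 + 0.5 + 3 + 0.5 + 0.5 + 1.5 + 1.5 + 1
= 10.5 beats


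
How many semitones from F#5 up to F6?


Step by step:
Absolute semitone position = octave×12 + chromatic position
F#5: 5×12 + 6 = 66
F6: 6×12 + 5 = 77
Difference = 77 - 66 = 11
= 11 semitones


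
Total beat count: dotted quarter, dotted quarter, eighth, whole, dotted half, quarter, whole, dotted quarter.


Let's work it out.
Beat values:
  dotted quarter = 1.5 beats
  dotted quarter = 1.5 beats
  eighth = 0.5 beats
  whole = 4 beats
  dotted half = 3 beats
  quarter = 1 beat
  whole = 4 beats
  dotted quarter = 1.5 beats
Sum = 1.5 + 1.5 + 0.5 + 4 + 3 + 1 + 4 + 1.5
= 17 beats


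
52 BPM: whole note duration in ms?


Let's work it out.
One quarter-note beat = 60000 / BPM = 60000 / 52 ms
Whole note = 4 × quarter note
Duration = 4 × 60000 / 52 = 240000 / 52
= 4615.4 ms


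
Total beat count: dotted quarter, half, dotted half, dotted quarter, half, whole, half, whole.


Beat values:
  dotted quarter = 1.5 beats
  half = 2 beats
  dotted half = 3 beats
  dotted quarter = 1.5 beats
  half = 2 beats
  whole = 4 beats
  half = 2 beats
  whole = 4 beats
Sum = 1.5 + 2 + 3 + 1.5 + 2 + 4 + 2 + 4
= 20 beats


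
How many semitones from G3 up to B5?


Step by step:
Absolute semitone position = octave×12 + chromatic position
G3: 3×12 + 7 = 43
B5: 5×12 + 11 = 71
Difference = 71 - 43 = 28
= 28 semitones


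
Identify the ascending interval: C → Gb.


Letter names: C → G spans 5 letter names → a 5th
Semitones: C → Gb = 6 half-steps
A 5th of 6 semitones is a diminished 5th
= diminished 5th


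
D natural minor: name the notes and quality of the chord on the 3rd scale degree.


D natural minor scale: D E F G A Bb C
Diatonic triad on degree 3 stacks scale notes 3, 5, 7: F A C
F→A = 4 semitones; F→C = 7 semitones → major triad
= F A C (major)


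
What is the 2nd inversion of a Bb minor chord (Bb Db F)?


Let's work it out.
Root position: Bb Db F
2nd inversion: move root and 3rd up an octave
Bass note: F
Notes (bottom to top) = F Bb Db


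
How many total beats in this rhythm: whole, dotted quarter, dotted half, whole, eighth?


Beat values:
  whole = 4 beats
  dotted quarter = 1.5 beats
  dotted half = 3 beats
  whole = 4 beats
  eighth = 0.5 beats
Sum = 4 + 1.5 + 3 + 4 + 0.5
= 13 beats


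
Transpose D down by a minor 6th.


Solution.
minor 6th: 6 letter names, 8 semitones
Letter: D - 5 → F
Pitch: D - 8 semitones, spelled as an F → F#
= F#


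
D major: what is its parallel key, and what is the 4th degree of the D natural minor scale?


Working:
Parallel keys share the same tonic but differ in mode
D major → parallel is D minor
D natural minor scale: D E F G A Bb C
= D minor; 4th degree = G


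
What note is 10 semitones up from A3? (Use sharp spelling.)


Step by step:
A3: chromatic position 9 in octave 3 → absolute = 3×12 + 9 = 45
Transpose up 10: 45 + 10 = 55
55 = 4×12 + 7 → G in octave 4
Result = G4


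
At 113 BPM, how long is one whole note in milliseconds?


One quarter-note beat = 60000 / BPM = 60000 / 113 ms
Whole note = 4 × quarter note
Duration = 4 × 60000 / 113 = 240000 / 113
= 2123.9 ms


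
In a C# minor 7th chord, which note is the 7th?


Let's work it out.
Minor 7th chord = root + minor 3rd + perfect 5th + minor 7th
Seventh chords stack in thirds, so the letter names are C-E-G-B
Root: C#
Minor 3rd above C#: E
Perfect 5th above C#: G#
Minor 7th above C#: B
The 7th = B


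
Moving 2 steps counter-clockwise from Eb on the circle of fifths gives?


Solution.
Each counter-clockwise step moves down a perfect 5th (= up a perfect 4th)
From Eb: Eb → Ab → Db
= Db


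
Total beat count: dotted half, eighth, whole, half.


Beat values:
  dotted half = 3 beats
  eighth = 0.5 beats
  whole = 4 beats
  half = 2 beats
Sum = 3 + 0.5 + 4 + 2
= 9.5 beats


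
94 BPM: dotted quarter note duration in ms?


One quarter-note beat = 60000 / BPM = 60000 / 94 ms
Dotted quarter note = 3/2 × quarter note
Duration = 3/2 × 60000 / 94 = 90000 / 94
= 957.4 ms


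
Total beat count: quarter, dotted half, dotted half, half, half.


Let's work it out.
Beat values:
  quarter = 1 beat
  dotted half = 3 beats
  dotted half = 3 beats
  half = 2 beats
  half = 2 beats
Sum = 1 + 3 + 3 + 2 + 2
= 11 beats


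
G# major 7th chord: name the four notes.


Let's work it out.
Major 7th chord = root + major 3rd + perfect 5th + major 7th
Seventh chords stack in thirds, so the letter names are G-B-D-F
Root: G#
Major 3rd above G#: B#
Perfect 5th above G#: D#
Major 7th above G#: F##
Chord = G# B# D# F##


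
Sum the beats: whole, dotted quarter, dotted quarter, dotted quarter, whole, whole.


Beat values:
  whole = 4 beats
  dotted quarter = 1.5 beats
  dotted quarter = 1.5 beats
  dotted quarter = 1.5 beats
  whole = 4 beats
  whole = 4 beats
Sum = 4 + 1.5 + 1.5 + 1.5 + 4 + 4
= 16.5 beats


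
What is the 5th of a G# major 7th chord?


Working:
Major 7th chord = root + major 3rd + perfect 5th + major 7th
Seventh chords stack in thirds, so the letter names are G-B-D-F
Root: G#
Major 3rd above G#: B#
Perfect 5th above G#: D#
Major 7th above G#: F##
The 5th = D#


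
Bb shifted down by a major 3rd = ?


Reasoning:
major 3rd: 3 letter names, 4 semitones
Letter: B - 2 → G
Pitch: Bb - 4 semitones, spelled as a G → Gb
= Gb


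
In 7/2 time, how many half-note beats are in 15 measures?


Reasoning:
Time signature 7/2: the bottom number 2 means the half note gets one count
The top number 7 means 7 half-note beats per measure
Total = 7 × 15 measures
= 105 half-note beats


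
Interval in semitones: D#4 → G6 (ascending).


Step by step:
Absolute semitone position = octave×12 + chromatic position
D#4: 4×12 + 3 = 51
G6: 6×12 + 7 = 79
Difference = 79 - 51 = 28
= 28 semitones


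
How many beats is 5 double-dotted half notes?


Base half note = 2 beats
Dot 1 adds half the previous value: +1
Dot 2 adds half the previous value: +1/2
One double-dotted half = 2 + 1 + 1/2 = 7/2
5 of them = 5 × 7/2 = 35/2
= 35/2 beats


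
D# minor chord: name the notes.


Step by step:
Minor triad = root + minor 3rd (3 semitones) + perfect 5th (7 semitones)
A triad on D# stacks thirds, so the chord tones use letter names D-F-A
Root: D#
Minor 3rd above D#: F#
Perfect 5th above D#: A#
Chord = D# F# A#


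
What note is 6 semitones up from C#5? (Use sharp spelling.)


Step by step:
C#5: chromatic position 1 in octave 5 → absolute = 5×12 + 1 = 61
Transpose up 6: 61 + 6 = 67
67 = 5×12 + 7 → G in octave 5
Result = G5


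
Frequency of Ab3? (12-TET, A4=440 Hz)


Step by step:
f = 440 × 2^(n/12) where n = semitones from A4
Ab3: -13 semitones from A4
f = 440 × 2^(-13/12)
f = 207.65 Hz


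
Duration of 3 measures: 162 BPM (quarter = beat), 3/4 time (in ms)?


Working:
Quarter-note beat duration = 60000 / 162 ms
Beats per measure (3/4) = 3
One measure = 3 × 60000 / 162 = 180000 / 162 ms
3 measures = 3 × 180000 / 162 = 540000 / 162
= 3333.3 ms


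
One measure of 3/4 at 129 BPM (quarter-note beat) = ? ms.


Working:
Quarter-note beat duration = 60000 / 129 ms
Beats per measure (3/4) = 3
One measure = 3 × 60000 / 129 = 180000 / 129 ms
= 1395.3 ms


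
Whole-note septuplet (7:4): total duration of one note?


Working:
Septuplet: 7 notes occupy the space of 4 whole notes
Space = 4 × 4 = 16 beats
Each septuplet note = 16 / 7 = 16/7 beats
= 16/7 beats


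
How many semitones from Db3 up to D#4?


Absolute semitone position = octave×12 + chromatic position
Db3: 3×12 + 1 = 37
D#4: 4×12 + 3 = 51
Difference = 51 - 37 = 14
= 14 semitones


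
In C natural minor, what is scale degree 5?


Working:
Natural minor scale pattern: W-H-W-W-H-W-W (2-1-2-2-1-2-2 semitones)
Starting from C:
  C + 2 semitones → D
  D + 1 semitone → Eb
  Eb + 2 semitones → F
  F + 2 semitones → G
  G + 1 semitone → Ab
  Ab + 2 semitones → Bb
  Bb + 2 semitones → C
Scale: C D Eb F G Ab Bb
Degree 5 = G


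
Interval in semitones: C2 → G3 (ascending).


Solution.
Absolute semitone position = octave×12 + chromatic position
C2: 2×12 + 0 = 24
G3: 3×12 + 7 = 43
Difference = 43 - 24 = 19
= 19 semitones


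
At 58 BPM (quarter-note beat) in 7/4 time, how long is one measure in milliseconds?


Reasoning:
Quarter-note beat duration = 60000 / 58 ms
Beats per measure (7/4) = 7
One measure = 7 × 60000 / 58 = 420000 / 58 ms
= 7241.4 ms


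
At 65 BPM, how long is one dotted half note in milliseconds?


One quarter-note beat = 60000 / BPM = 60000 / 65 ms
Dotted half note = 3 × quarter note
Duration = 3 × 60000 / 65 = 180000 / 65
= 2769.2 ms


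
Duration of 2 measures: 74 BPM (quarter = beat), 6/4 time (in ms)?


Quarter-note beat duration = 60000 / 74 ms
Beats per measure (6/4) = 6
One measure = 6 × 60000 / 74 = 360000 / 74 ms
2 measures = 2 × 360000 / 74 = 720000 / 74
= 9729.7 ms


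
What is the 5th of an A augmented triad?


Solution.
Augmented triad = root + major 3rd (4 semitones) + augmented 5th (8 semitones)
A triad on A stacks thirds, so the chord tones use letter names A-C-E
Root: A
Major 3rd above A: C#
Augmented 5th above A: E#
The 5th = E#


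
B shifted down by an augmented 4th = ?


Step by step:
augmented 4th: 4 letter names, 6 semitones
Letter: B - 3 → F
Pitch: B - 6 semitones, spelled as an F → F
= F


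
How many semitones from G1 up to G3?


Solution.
Absolute semitone position = octave×12 + chromatic position
G1: 1×12 + 7 = 19
G3: 3×12 + 7 = 43
Difference = 43 - 19 = 24
= 24 semitones


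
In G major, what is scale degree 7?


Major scale pattern: W-W-H-W-W-W-H (2-2-1-2-2-2-1 semitones)
Starting from G:
  G + 2 semitones → A
  A + 2 semitones → B
  B + 1 semitone → C
  C + 2 semitones → D
  D + 2 semitones → E
  E + 2 semitones → F#
  F# + 1 semitone → G
Scale: G A B C D E F#
Degree 7 = F#


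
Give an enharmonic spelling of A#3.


Reasoning:
Enharmonic notes sound the same pitch but are spelled with different letter names
A# and Bb name the same pitch class
= Bb3


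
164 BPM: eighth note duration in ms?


Step by step:
One quarter-note beat = 60000 / BPM = 60000 / 164 ms
Eighth note = 1/2 × quarter note
Duration = 1/2 × 60000 / 164 = 30000 / 164
= 182.9 ms


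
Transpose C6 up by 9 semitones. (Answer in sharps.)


Solution.
C6: chromatic position 0 in octave 6 → absolute = 6×12 + 0 = 72
Transpose up 9: 72 + 9 = 81
81 = 6×12 + 9 → A in octave 6
Result = A6


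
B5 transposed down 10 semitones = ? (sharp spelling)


Reasoning:
B5: chromatic position 11 in octave 5 → absolute = 5×12 + 11 = 71
Transpose down 10: 71 - 10 = 61
61 = 5×12 + 1 → C# in octave 5
Result = C#5


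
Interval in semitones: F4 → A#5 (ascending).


Solution.
Absolute semitone position = octave×12 + chromatic position
F4: 4×12 + 5 = 53
A#5: 5×12 + 10 = 70
Difference = 70 - 53 = 17
= 17 semitones


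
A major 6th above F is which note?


Let's work it out.
A 6th spans 6 letter names, so from F we land on D
A major 6th = 9 semitones above F
Spell D at that pitch: D
= D


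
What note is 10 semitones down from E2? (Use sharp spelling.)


E2: chromatic position 4 in octave 2 → absolute = 2×12 + 4 = 28
Transpose down 10: 28 - 10 = 18
18 = 1×12 + 6 → F# in octave 1
Result = F#1


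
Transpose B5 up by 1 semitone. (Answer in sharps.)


Let's work it out.
B5: chromatic position 11 in octave 5 → absolute = 5×12 + 11 = 71
Transpose up 1: 71 + 1 = 72
72 = 6×12 + 0 → C in octave 6
Result = C6


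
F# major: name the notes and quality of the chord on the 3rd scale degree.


Let's work it out.
F# major scale: F# G# A# B C# D# E#
Diatonic triad on degree 3 stacks scale notes 3, 5, 7: A# C# E#
A#→C# = 3 semitones; A#→E# = 7 semitones → minor triad
= A# C# E# (minor)


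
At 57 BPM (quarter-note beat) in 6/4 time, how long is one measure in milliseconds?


Working:
Quarter-note beat duration = 60000 / 57 ms
Beats per measure (6/4) = 6
One measure = 6 × 60000 / 57 = 360000 / 57 ms
= 6315.8 ms


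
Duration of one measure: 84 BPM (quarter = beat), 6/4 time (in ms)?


Step by step:
Quarter-note beat duration = 60000 / 84 ms
Beats per measure (6/4) = 6
One measure = 6 × 60000 / 84 = 360000 / 84 ms
= 4285.7 ms


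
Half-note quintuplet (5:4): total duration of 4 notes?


Reasoning:
Quintuplet: 5 notes occupy the space of 4 half notes
Space = 4 × 2 = 8 beats
Each quintuplet note = 8 / 5 = 8/5 beats
4 notes = 4 × 8/5 = 32/5
= 32/5 beats


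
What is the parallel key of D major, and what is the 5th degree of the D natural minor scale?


Reasoning:
Parallel keys share the same tonic but differ in mode
D major → parallel is D minor
D natural minor scale: D E F G A Bb C
= D minor; 5th degree = A


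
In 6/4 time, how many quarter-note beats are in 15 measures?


Solution.
Time signature 6/4: the bottom number 4 means the quarter note gets one count
The top number 6 means 6 quarter-note beats per measure
Total = 6 × 15 measures
= 90 quarter-note beats


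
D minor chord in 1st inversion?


Reasoning:
Root position: D F A
1st inversion: move root up an octave
Bass note: F
Notes (bottom to top) = F A D


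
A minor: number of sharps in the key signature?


Step by step:
Sharp minor keys follow the circle of fifths: A(0), E(1), B(2), F#(3), C#(4), G#(5), D#(6), A#(7)
A minor has 0 sharps
= 0 sharps


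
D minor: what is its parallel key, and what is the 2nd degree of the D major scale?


Parallel keys share the same tonic but differ in mode
D minor → parallel is D major
D major scale: D E F# G A B C#
= D major; 2nd degree = E
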